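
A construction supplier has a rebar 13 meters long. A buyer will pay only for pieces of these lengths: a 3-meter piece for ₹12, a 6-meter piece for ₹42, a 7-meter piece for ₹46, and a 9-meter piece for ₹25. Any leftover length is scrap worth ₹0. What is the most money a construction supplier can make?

Consider every possible first cut. r[k] is the best of p[i]+r[k−i] over all sellable i≤k.
r[1] = 0
r[2] = 0
r[3] = 12
r[4] = 12
r[5] = 12
r[6] = max(12+12, 42+0) = 42
r[7] = max(12+12, 42+0, 46+0) = 46
r[8] = max(12+12, 42+0, 46+0) = 46
r[9] = max(12+42, 42+12, 46+0, 25+0) = 54
r[10] = max(12+46, 42+12, 46+12, 25+0) = 58
r[11] = max(12+46, 42+12, 46+12, 25+0) = 58
r[12] = max(12+54, 42+42, 46+12, 25+12) = 84
r[13] = max(12+58, 42+46, 46+42, 25+12) = 88
One optimal cutting: 7 + 6 → ₹88.

88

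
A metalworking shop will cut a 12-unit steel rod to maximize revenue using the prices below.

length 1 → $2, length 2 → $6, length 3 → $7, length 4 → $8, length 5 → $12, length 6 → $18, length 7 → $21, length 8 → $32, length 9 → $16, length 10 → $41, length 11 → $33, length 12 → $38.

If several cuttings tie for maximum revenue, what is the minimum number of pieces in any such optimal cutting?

2

Consider every possible first cut. r[k] is the best of p[i]+r[k−i] over all sellable i≤k.
r[1] = 2
r[2] = max(2+2, 6+0) = 6
r[3] = max(2+6, 6+2, 7+0) = 8
r[4] = max(2+8, 6+6, 7+2, 8+0) = 12
r[5] = max(2+12, 6+8, 7+6, 8+2, 12+0) = 14
r[6] = max(2+14, 6+12, 7+8, 8+6, 12+2, 18+0) = 18
r[7] = max(2+18, 6+14, 7+12, …, 18+2, 21+0) = 21
r[8] = max(2+21, 6+18, 7+14, …, 21+2, 32+0) = 32
r[9] = max(2+32, 6+21, 7+18, …, 32+2, 16+0) = 34
r[10] = max(2+34, 6+32, 7+21, …, 16+2, 41+0) = 41
r[11] = max(2+41, 6+34, 7+32, …, 41+2, 33+0) = 43
r[12] = max(2+43, 6+41, 7+34, …, 33+2, 38+0) = 47
Maximum revenue is $47.
Now minimize piece count subject to staying optimal: for each k, pieces[k] = 1 + min over i with p[i]+r[k−i]=r[k] of pieces[k−i].
pieces[9] = 2
pieces[10] = 1
pieces[11] = 2
pieces[12] = 2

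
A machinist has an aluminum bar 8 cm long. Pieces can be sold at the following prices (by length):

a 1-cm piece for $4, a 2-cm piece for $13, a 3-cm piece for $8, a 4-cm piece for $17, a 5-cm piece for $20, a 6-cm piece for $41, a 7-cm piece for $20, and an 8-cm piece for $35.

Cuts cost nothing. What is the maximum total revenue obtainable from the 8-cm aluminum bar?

Consider every possible first cut. R[k] is the best of p[i]+R[k−i] over all sellable i≤k.
R[1] = 4
R[2] = max(4+4, 13+0) = 13
R[3] = max(4+13, 13+4, 8+0) = 17
R[4] = max(4+17, 13+13, 8+4, 17+0) = 26
R[5] = max(4+26, 13+17, 8+13, 17+4, 20+0) = 30
R[6] = max(4+30, 13+26, 8+17, 17+13, 20+4, 41+0) = 41
R[7] = max(4+41, 13+30, 8+26, …, 41+4, 20+0) = 45
R[8] = max(4+45, 13+41, 8+30, …, 20+4, 35+0) = 54
One optimal cutting: 6 + 2 → $41 + $13 = $54.

54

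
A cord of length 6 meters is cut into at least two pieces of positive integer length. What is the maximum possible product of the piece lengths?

9

Let P[k] be the best product for length k (with at least one cut). For each first piece i, the rest contributes max(k−i, P[k−i]).
P[2] = 1*max(1,0) = 1*1 = 1
P[3] = max(1*2, 2*1) = 2
P[4] = max(1*3, 2*2, 3*1) = 4
P[5] = max(1*4, 2*3, 3*2, 4*1) = 6
P[6] = max(1*6, 2*4, 3*3, 4*2, 5*1) = 9
One optimal split: 3 + 3; product 3*3 = 9.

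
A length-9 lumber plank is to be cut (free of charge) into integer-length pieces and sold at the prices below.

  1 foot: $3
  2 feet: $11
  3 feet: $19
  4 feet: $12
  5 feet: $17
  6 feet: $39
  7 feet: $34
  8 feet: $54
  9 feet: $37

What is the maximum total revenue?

Build v[k] bottom-up: v[k] = max over allowed piece i of (p[i] + v[k−i]).
v[1] = 3
v[2] = max(3+3, 11+0) = 11
v[3] = max(3+11, 11+3, 19+0) = 19
v[4] = max(3+19, 11+11, 19+3, 12+0) = 22
v[5] = max(3+22, 11+19, 19+11, 12+3, 17+0) = 30
v[6] = max(3+30, 11+22, 19+19, 12+11, 17+3, 39+0) = 39
v[7] = max(3+39, 11+30, 19+22, …, 39+3, 34+0) = 42
v[8] = max(3+42, 11+39, 19+30, …, 34+3, 54+0) = 54
v[9] = max(3+54, 11+42, 19+39, …, 54+3, 37+0) = 58
One optimal cutting: 6 + 3 → $39 + $19 = $58.

58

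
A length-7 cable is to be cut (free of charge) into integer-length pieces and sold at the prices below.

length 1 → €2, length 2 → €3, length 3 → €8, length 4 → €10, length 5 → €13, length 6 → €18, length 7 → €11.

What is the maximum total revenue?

Let best[k] be the best obtainable value from length k. For each k, try every first piece i and keep the best of price[i] + best[k−i].
best[1] = 2
best[2] = 4  (first piece 1, then best[1]=2)
best[3] = 8
best[4] = 10  (first piece 1, then best[3]=8)
best[5] = 13
best[6] = 18
best[7] = 20  (first piece 1, then best[6]=18)
One optimal cutting: 6 + 1 → €18 + €2 = €20.

20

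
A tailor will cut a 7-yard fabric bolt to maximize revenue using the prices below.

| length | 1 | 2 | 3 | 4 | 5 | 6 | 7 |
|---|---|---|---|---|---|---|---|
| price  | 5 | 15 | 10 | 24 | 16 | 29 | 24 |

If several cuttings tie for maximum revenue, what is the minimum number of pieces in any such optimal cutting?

Build r[k] bottom-up: r[k] = max over allowed piece i of (p[i] + r[k−i]).
r[1] = 5
r[2] = 15
r[3] = 20  (first piece 1, then r[2]=15)
r[4] = 30  (first piece 2, then r[2]=15)
r[5] = 35  (first piece 1, then r[4]=30)
r[6] = 45  (first piece 2, then r[4]=30)
r[7] = 50  (first piece 1, then r[6]=45)
Maximum revenue is $50.
Now minimize piece count subject to staying optimal: for each k, pieces[k] = 1 + min over i with p[i]+r[k−i]=r[k] of pieces[k−i].
pieces[4] = 2
pieces[5] = 3
pieces[6] = 3
pieces[7] = 4

4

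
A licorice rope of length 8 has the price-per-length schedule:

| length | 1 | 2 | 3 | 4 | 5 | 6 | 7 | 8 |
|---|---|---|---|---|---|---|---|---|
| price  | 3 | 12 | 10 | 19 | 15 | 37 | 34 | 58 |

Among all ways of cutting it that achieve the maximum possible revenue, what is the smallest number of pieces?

1

Consider every possible first cut. r[k] is the best of p[i]+r[k−i] over all sellable i≤k.
r[1] = 3
r[2] = 12
r[3] = 15  (first piece 1, then r[2]=12)
r[4] = 24  (first piece 2, then r[2]=12)
r[5] = 27  (first piece 1, then r[4]=24)
r[6] = 37
r[7] = 40  (first piece 1, then r[6]=37)
r[8] = 58
Maximum revenue is ¢58.
Now minimize piece count subject to staying optimal: for each k, pieces[k] = 1 + min over i with p[i]+r[k−i]=r[k] of pieces[k−i].
pieces[5] = 3
pieces[6] = 1
pieces[7] = 2
pieces[8] = 1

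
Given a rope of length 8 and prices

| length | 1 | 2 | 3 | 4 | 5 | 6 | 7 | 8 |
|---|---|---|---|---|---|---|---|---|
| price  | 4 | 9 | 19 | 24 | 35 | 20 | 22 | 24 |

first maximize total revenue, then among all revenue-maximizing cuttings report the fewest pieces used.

Consider every possible first cut. r[k] is the best of p[i]+r[k−i] over all sellable i≤k.
r[1] = 4
r[2] = max(4+4, 9+0) = 9
r[3] = max(4+9, 9+4, 19+0) = 19
r[4] = max(4+19, 9+9, 19+4, 24+0) = 24
r[5] = max(4+24, 9+19, 19+9, 24+4, 35+0) = 35
r[6] = max(4+35, 9+24, 19+19, 24+9, 35+4, 20+0) = 39
r[7] = max(4+39, 9+35, 19+24, …, 20+4, 22+0) = 44
r[8] = max(4+44, 9+39, 19+35, …, 22+4, 24+0) = 54
Maximum revenue is $54.
Now minimize piece count subject to staying optimal: for each k, pieces[k] = 1 + min over i with p[i]+r[k−i]=r[k] of pieces[k−i].
pieces[5] = 1
pieces[6] = 2
pieces[7] = 2
pieces[8] = 2

2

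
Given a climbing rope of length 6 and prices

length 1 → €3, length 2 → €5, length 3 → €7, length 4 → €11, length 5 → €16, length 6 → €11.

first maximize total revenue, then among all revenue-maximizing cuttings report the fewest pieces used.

Let r[k] be the best obtainable value from length k. For each k, try every first piece i and keep the best of price[i] + r[k−i].
r[1] = 3
r[2] = 6  (first piece 1, then r[1]=3)
r[3] = 9  (first piece 1, then r[2]=6)
r[4] = 12  (first piece 1, then r[3]=9)
r[5] = 16
r[6] = 19  (first piece 1, then r[5]=16)
Maximum revenue is €19.
Now minimize piece count subject to staying optimal: for each k, pieces[k] = 1 + min over i with p[i]+r[k−i]=r[k] of pieces[k−i].
pieces[3] = 3
pieces[4] = 4
pieces[5] = 1
pieces[6] = 2

2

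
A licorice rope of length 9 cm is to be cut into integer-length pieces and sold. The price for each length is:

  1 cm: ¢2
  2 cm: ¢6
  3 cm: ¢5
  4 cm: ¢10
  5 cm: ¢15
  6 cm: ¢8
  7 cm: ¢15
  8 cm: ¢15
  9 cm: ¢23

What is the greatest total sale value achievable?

Let best[k] be the best obtainable value from length k. For each k, try every first piece i and keep the best of price[i] + best[k−i].
best[1] = 2
best[2] = max(2+2, 6+0) = 6
best[3] = max(2+6, 6+2, 5+0) = 8
best[4] = max(2+8, 6+6, 5+2, 10+0) = 12
best[5] = max(2+12, 6+8, 5+6, 10+2, 15+0) = 15
best[6] = max(2+15, 6+12, 5+8, 10+6, 15+2, 8+0) = 18
best[7] = max(2+18, 6+15, 5+12, …, 8+2, 15+0) = 21
best[8] = max(2+21, 6+18, 5+15, …, 15+2, 15+0) = 24
best[9] = max(2+24, 6+21, 5+18, …, 15+2, 23+0) = 27
One optimal cutting: 5 + 2 + 2 → ¢15 + ¢6 + ¢6 = ¢27.

27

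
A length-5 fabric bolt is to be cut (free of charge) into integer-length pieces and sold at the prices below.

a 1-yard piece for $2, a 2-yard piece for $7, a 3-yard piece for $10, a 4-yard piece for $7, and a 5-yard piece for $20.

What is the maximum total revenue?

Consider every possible first cut. best[k] is the best of p[i]+best[k−i] over all sellable i≤k.
best[1] = 2
best[2] = 7
best[3] = 10
best[4] = 14  (first piece 2, then best[2]=7)
best[5] = 20
Best is to sell the whole 5-yard piece uncut for $20.

20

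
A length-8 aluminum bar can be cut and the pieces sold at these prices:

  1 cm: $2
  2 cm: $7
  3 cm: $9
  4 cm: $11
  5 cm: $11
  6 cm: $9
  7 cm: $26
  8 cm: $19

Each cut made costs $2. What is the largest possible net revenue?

Consider every possible first cut. r[k] is the best of p[i]+r[k−i] over all sellable i≤k, charging 2 whenever i<k.
r[1] = 2
r[2] = 7
r[3] = 9
r[4] = 12  (first piece 2, then r[2]=7)
r[5] = 14  (first piece 2, then r[3]=9)
r[6] = 17  (first piece 2, then r[4]=12)
r[7] = 26
r[8] = 26  (first piece 1, then r[7]=26)
One optimal plan: pieces 7 + 1 (1 cut) → $28 − $2 = $26.

26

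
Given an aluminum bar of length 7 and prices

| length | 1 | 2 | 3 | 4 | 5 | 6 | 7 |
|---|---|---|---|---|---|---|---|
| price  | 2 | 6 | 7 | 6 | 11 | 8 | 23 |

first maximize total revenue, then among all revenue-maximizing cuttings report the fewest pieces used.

Let r[k] be the best obtainable value from length k. For each k, try every first piece i and keep the best of price[i] + r[k−i].
r[1] = 2
r[2] = max(2+2, 6+0) = 6
r[3] = max(2+6, 6+2, 7+0) = 8
r[4] = max(2+8, 6+6, 7+2, 6+0) = 12
r[5] = max(2+12, 6+8, 7+6, 6+2, 11+0) = 14
r[6] = max(2+14, 6+12, 7+8, 6+6, 11+2, 8+0) = 18
r[7] = max(2+18, 6+14, 7+12, …, 8+2, 23+0) = 23
Maximum revenue is $23.
Now minimize piece count subject to staying optimal: for each k, pieces[k] = 1 + min over i with p[i]+r[k−i]=r[k] of pieces[k−i].
pieces[4] = 2
pieces[5] = 3
pieces[6] = 3
pieces[7] = 1

1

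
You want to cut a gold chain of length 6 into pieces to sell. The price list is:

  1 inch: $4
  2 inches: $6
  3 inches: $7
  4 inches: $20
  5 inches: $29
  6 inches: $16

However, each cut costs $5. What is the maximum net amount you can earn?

28

Consider every possible first cut. v[k] is the best of p[i]+v[k−i] over all sellable i≤k, charging 5 whenever i<k.
v[1] = 4
v[2] = max(4+4-5, 6+0) = 6
v[3] = max(4+6-5, 6+4-5, 7+0) = 7
v[4] = max(4+7-5, 6+6-5, 7+4-5, 20+0) = 20
v[5] = max(4+20-5, 6+7-5, 7+6-5, 20+4-5, 29+0) = 29
v[6] = max(4+29-5, 6+20-5, 7+7-5, 20+6-5, 29+4-5, 16+0) = 28
One optimal plan: pieces 5 + 1 (1 cut) → $33 − $5 = $28.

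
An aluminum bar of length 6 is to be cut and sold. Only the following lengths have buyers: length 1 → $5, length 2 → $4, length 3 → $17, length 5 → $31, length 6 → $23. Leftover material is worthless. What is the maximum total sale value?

Consider every possible first cut. r[k] is the best of p[i]+r[k−i] over all sellable i≤k.
r[1] = 5
r[2] = 10  (first piece 1, then r[1]=5)
r[3] = 17
r[4] = 22  (first piece 1, then r[3]=17)
r[5] = 31
r[6] = 36  (first piece 1, then r[5]=31)
One optimal cutting: 5 + 1 → $36.

36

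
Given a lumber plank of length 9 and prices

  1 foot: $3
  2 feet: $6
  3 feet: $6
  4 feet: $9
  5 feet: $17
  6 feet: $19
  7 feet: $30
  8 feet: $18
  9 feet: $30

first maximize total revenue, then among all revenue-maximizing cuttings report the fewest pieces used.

Let r[k] be the best obtainable value from length k. For each k, try every first piece i and keep the best of price[i] + r[k−i].
r[1] = 3
r[2] = max(3+3, 6+0) = 6
r[3] = max(3+6, 6+3, 6+0) = 9
r[4] = max(3+9, 6+6, 6+3, 9+0) = 12
r[5] = max(3+12, 6+9, 6+6, 9+3, 17+0) = 17
r[6] = max(3+17, 6+12, 6+9, 9+6, 17+3, 19+0) = 20
r[7] = max(3+20, 6+17, 6+12, …, 19+3, 30+0) = 30
r[8] = max(3+30, 6+20, 6+17, …, 30+3, 18+0) = 33
r[9] = max(3+33, 6+30, 6+20, …, 18+3, 30+0) = 36
Maximum revenue is $36.
Now minimize piece count subject to staying optimal: for each k, pieces[k] = 1 + min over i with p[i]+r[k−i]=r[k] of pieces[k−i].
pieces[6] = 2
pieces[7] = 1
pieces[8] = 2
pieces[9] = 2

2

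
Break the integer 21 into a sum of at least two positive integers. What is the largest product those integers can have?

Define m[k] = max over 1≤i<k of i · max(k−i, m[k−i]); the inner max lets the remainder stay uncut if that's better.
Small cases: m[2]=1, m[3]=2, m[4]=4, m[5]=6, m[6]=9, m[7]=12, m[8]=18, m[9]=27, m[10]=36, m[11]=54, m[12]=81, m[13]=108, m[14]=162.
m[15] = 3·max(12,81) = 3·81 = 243
m[16] = 2·max(14,162) = 2·162 = 324
m[17] = 2·max(15,243) = 2·243 = 486
m[18] = 3·max(15,243) = 3·243 = 729
m[19] = 2·max(17,486) = 2·486 = 972
m[20] = 2·max(18,729) = 2·729 = 1458
m[21] = 3·max(18,729) = 3·729 = 2187
One optimal split: 3 + 3 + 3 + 3 + 3 + 3 + 3; product 3·3·3·3·3·3·3 = 2187.

2187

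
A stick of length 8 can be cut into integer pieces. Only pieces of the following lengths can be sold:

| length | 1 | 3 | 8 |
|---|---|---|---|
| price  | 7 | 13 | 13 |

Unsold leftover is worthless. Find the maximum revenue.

56

Build r[k] bottom-up: r[k] = max over allowed piece i of (p[i] + r[k−i]).
r[1] = 7
r[2] = 14  (first piece 1, then r[1]=7)
r[3] = 21  (first piece 1, then r[2]=14)
r[4] = 28  (first piece 1, then r[3]=21)
r[5] = 35  (first piece 1, then r[4]=28)
r[6] = 42  (first piece 1, then r[5]=35)
r[7] = 49  (first piece 1, then r[6]=42)
r[8] = 56  (first piece 1, then r[7]=49)
One optimal cutting: 1 + 1 + 1 + 1 + 1 + 1 + 1 + 1 → $56.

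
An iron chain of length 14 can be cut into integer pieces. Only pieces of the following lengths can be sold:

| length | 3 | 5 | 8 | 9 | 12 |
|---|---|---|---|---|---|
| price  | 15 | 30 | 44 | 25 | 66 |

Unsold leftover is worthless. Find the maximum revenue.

Let best[k] be the best obtainable value from length k. For each k, try every first piece i and keep the best of price[i] + best[k−i].
best[1] = 0
best[2] = 0
best[3] = 15
best[4] = 15
best[5] = max(15+0, 30+0) = 30
best[6] = max(15+15, 30+0) = 30
best[7] = max(15+15, 30+0) = 30
best[8] = max(15+30, 30+15, 44+0) = 45
best[9] = max(15+30, 30+15, 44+0, 25+0) = 45
best[10] = max(15+30, 30+30, 44+0, 25+0) = 60
best[11] = max(15+45, 30+30, 44+15, 25+0) = 60
best[12] = max(15+45, 30+30, 44+15, 25+15, 66+0) = 66
best[13] = max(15+60, 30+45, 44+30, 25+15, 66+0) = 75
best[14] = max(15+60, 30+45, 44+30, 25+30, 66+0) = 75
One optimal cutting: pieces 5 + 5 + 3 with 1 link of scrap → $75.

75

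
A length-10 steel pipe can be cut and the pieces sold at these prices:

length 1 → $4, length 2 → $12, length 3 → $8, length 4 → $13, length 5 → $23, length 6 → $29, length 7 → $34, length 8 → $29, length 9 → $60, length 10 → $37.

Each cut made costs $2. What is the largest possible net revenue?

62

Let net[k] be the best obtainable value from length k. For each k, try every first piece i and keep the best of price[i] + net[k−i] minus the 2 cut fee when i<k.
net[1] = 4
net[2] = max(4+4-2, 12+0) = 12
net[3] = max(4+12-2, 12+4-2, 8+0) = 14
net[4] = max(4+14-2, 12+12-2, 8+4-2, 13+0) = 22
net[5] = max(4+22-2, 12+14-2, 8+12-2, 13+4-2, 23+0) = 24
net[6] = max(4+24-2, 12+22-2, 8+14-2, 13+12-2, 23+4-2, 29+0) = 32
net[7] = max(4+32-2, 12+24-2, 8+22-2, …, 29+4-2, 34+0) = 34
net[8] = max(4+34-2, 12+32-2, 8+24-2, …, 34+4-2, 29+0) = 42
net[9] = max(4+42-2, 12+34-2, 8+32-2, …, 29+4-2, 60+0) = 60
net[10] = max(4+60-2, 12+42-2, 8+34-2, …, 60+4-2, 37+0) = 62
One optimal plan: pieces 9 + 1 (1 cut) → $64 − $2 = $62.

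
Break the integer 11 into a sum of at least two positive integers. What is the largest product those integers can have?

54

Fill prod[k] for k=2..11: at each k try every first piece i and multiply by the better of (k−i) uncut or prod[k−i].
prod[2] = 1*max(1,0) = 1*1 = 1
prod[3] = max(1*2, 2*1) = 2
prod[4] = max(1*3, 2*2, 3*1) = 4
prod[5] = max(1*4, 2*3, 3*2, 4*1) = 6
prod[6] = max(1*6, 2*4, 3*3, 4*2, 5*1) = 9
prod[7] = max(1*9, 2*6, 3*4, 4*3, 5*2, 6*1) = 12
prod[8] = max(1*12, 2*9, 3*6, …, 6*2, 7*1) = 18
prod[9] = max(1*18, 2*12, 3*9, …, 7*2, 8*1) = 27
prod[10] = max(1*27, 2*18, 3*12, …, 8*2, 9*1) = 36
prod[11] = max(1*36, 2*27, 3*18, …, 9*2, 10*1) = 54
One optimal split: 3 + 3 + 3 + 2; product 3*3*3*2 = 54.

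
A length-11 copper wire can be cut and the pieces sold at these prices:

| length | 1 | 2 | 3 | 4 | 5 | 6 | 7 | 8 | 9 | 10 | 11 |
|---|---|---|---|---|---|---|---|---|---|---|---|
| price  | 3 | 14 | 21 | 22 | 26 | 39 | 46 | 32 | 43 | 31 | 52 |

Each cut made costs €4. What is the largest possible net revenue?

Let r[k] be the best obtainable value from length k. For each k, try every first piece i and keep the best of price[i] + r[k−i] minus the 4 cut fee when i<k.
r[1] = 3
r[2] = 14
r[3] = 21
r[4] = 24  (first piece 2, then r[2]=14)
r[5] = 31  (first piece 2, then r[3]=21)
r[6] = 39
r[7] = 46
r[8] = 49  (first piece 2, then r[6]=39)
r[9] = 56  (first piece 2, then r[7]=46)
r[10] = 63  (first piece 3, then r[7]=46)
r[11] = 66  (first piece 2, then r[9]=56)
One optimal plan: pieces 7 + 2 + 2 (2 cuts) → €74 − €8 = €66.

66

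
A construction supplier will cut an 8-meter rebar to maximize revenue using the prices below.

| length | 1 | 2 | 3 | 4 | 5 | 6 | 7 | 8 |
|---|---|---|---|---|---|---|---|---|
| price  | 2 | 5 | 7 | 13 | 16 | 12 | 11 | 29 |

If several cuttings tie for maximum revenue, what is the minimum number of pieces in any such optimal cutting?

1

Let r[k] be the best obtainable value from length k. For each k, try every first piece i and keep the best of price[i] + r[k−i].
r[1] = 2
r[2] = max(2+2, 5+0) = 5
r[3] = max(2+5, 5+2, 7+0) = 7
r[4] = max(2+7, 5+5, 7+2, 13+0) = 13
r[5] = max(2+13, 5+7, 7+5, 13+2, 16+0) = 16
r[6] = max(2+16, 5+13, 7+7, 13+5, 16+2, 12+0) = 18
r[7] = max(2+18, 5+16, 7+13, …, 12+2, 11+0) = 21
r[8] = max(2+21, 5+18, 7+16, …, 11+2, 29+0) = 29
Maximum revenue is ₹29.
Now minimize piece count subject to staying optimal: for each k, pieces[k] = 1 + min over i with p[i]+r[k−i]=r[k] of pieces[k−i].
pieces[5] = 1
pieces[6] = 2
pieces[7] = 2
pieces[8] = 1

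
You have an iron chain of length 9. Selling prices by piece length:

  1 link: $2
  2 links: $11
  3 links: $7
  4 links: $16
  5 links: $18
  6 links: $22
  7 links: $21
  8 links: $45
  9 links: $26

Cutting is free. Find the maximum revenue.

47

Build R[k] bottom-up: R[k] = max over allowed piece i of (p[i] + R[k−i]).
R[1] = 2
R[2] = max(2+2, 11+0) = 11
R[3] = max(2+11, 11+2, 7+0) = 13
R[4] = max(2+13, 11+11, 7+2, 16+0) = 22
R[5] = max(2+22, 11+13, 7+11, 16+2, 18+0) = 24
R[6] = max(2+24, 11+22, 7+13, 16+11, 18+2, 22+0) = 33
R[7] = max(2+33, 11+24, 7+22, …, 22+2, 21+0) = 35
R[8] = max(2+35, 11+33, 7+24, …, 21+2, 45+0) = 45
R[9] = max(2+45, 11+35, 7+33, …, 45+2, 26+0) = 47
One optimal cutting: 8 + 1 → $45 + $2 = $47.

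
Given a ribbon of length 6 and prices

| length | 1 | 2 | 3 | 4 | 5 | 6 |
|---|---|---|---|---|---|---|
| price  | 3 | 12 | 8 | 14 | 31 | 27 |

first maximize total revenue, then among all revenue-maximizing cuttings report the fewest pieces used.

Consider every possible first cut. r[k] is the best of p[i]+r[k−i] over all sellable i≤k.
r[1] = 3
r[2] = max(3+3, 12+0) = 12
r[3] = max(3+12, 12+3, 8+0) = 15
r[4] = max(3+15, 12+12, 8+3, 14+0) = 24
r[5] = max(3+24, 12+15, 8+12, 14+3, 31+0) = 31
r[6] = max(3+31, 12+24, 8+15, 14+12, 31+3, 27+0) = 36
Maximum revenue is ¢36.
Now minimize piece count subject to staying optimal: for each k, pieces[k] = 1 + min over i with p[i]+r[k−i]=r[k] of pieces[k−i].
pieces[3] = 2
pieces[4] = 2
pieces[5] = 1
pieces[6] = 3

3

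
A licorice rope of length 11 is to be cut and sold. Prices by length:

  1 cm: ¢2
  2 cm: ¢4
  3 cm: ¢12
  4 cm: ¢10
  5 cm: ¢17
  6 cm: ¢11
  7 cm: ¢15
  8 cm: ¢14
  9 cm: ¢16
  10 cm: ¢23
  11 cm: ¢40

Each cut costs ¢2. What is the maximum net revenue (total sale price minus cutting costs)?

Build r[k] bottom-up: r[k] = max over allowed piece i of (p[i] + r[k−i]) − 2 per cut.
r[1] = 2
r[2] = max(2+2-2, 4+0) = 4
r[3] = max(2+4-2, 4+2-2, 12+0) = 12
r[4] = max(2+12-2, 4+4-2, 12+2-2, 10+0) = 12
r[5] = max(2+12-2, 4+12-2, 12+4-2, 10+2-2, 17+0) = 17
r[6] = max(2+17-2, 4+12-2, 12+12-2, 10+4-2, 17+2-2, 11+0) = 22
r[7] = max(2+22-2, 4+17-2, 12+12-2, …, 11+2-2, 15+0) = 22
r[8] = max(2+22-2, 4+22-2, 12+17-2, …, 15+2-2, 14+0) = 27
r[9] = max(2+27-2, 4+22-2, 12+22-2, …, 14+2-2, 16+0) = 32
r[10] = max(2+32-2, 4+27-2, 12+22-2, …, 16+2-2, 23+0) = 32
r[11] = max(2+32-2, 4+32-2, 12+27-2, …, 23+2-2, 40+0) = 40
Best is to make no cuts and sell whole for ¢40.

40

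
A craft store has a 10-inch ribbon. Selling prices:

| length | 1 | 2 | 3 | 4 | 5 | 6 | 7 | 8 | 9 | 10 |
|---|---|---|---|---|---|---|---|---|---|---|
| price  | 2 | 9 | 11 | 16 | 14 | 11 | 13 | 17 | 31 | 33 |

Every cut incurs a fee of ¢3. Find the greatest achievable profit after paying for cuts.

Let r[k] be the best obtainable value from length k. For each k, try every first piece i and keep the best of price[i] + r[k−i] minus the 3 cut fee when i<k.
r[1] = 2
r[2] = max(2+2-3, 9+0) = 9
r[3] = max(2+9-3, 9+2-3, 11+0) = 11
r[4] = max(2+11-3, 9+9-3, 11+2-3, 16+0) = 16
r[5] = max(2+16-3, 9+11-3, 11+9-3, 16+2-3, 14+0) = 17
r[6] = max(2+17-3, 9+16-3, 11+11-3, 16+9-3, 14+2-3, 11+0) = 22
r[7] = max(2+22-3, 9+17-3, 11+16-3, …, 11+2-3, 13+0) = 24
r[8] = max(2+24-3, 9+22-3, 11+17-3, …, 13+2-3, 17+0) = 29
r[9] = max(2+29-3, 9+24-3, 11+22-3, …, 17+2-3, 31+0) = 31
r[10] = max(2+31-3, 9+29-3, 11+24-3, …, 31+2-3, 33+0) = 35
One optimal plan: pieces 4 + 4 + 2 (2 cuts) → ¢41 − ¢6 = ¢35.

35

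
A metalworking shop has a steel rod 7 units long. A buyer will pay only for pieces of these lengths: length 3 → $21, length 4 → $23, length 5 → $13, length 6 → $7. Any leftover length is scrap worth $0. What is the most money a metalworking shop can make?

44

Build r[k] bottom-up: r[k] = max over allowed piece i of (p[i] + r[k−i]).
r[1] = 0
r[2] = 0
r[3] = 21
r[4] = 23
r[5] = 23
r[6] = 42  (first piece 3, then r[3]=21)
r[7] = 44  (first piece 3, then r[4]=23)
One optimal cutting: 4 + 3 → $44.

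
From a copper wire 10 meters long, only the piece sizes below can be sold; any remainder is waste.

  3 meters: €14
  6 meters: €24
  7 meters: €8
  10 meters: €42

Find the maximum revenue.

42

Consider every possible first cut. r[k] is the best of p[i]+r[k−i] over all sellable i≤k.
r[1] = 0
r[2] = 0
r[3] = 14
r[4] = 14
r[5] = 14
r[6] = max(14+14, 24+0) = 28
r[7] = max(14+14, 24+0, 8+0) = 28
r[8] = max(14+14, 24+0, 8+0) = 28
r[9] = max(14+28, 24+14, 8+0) = 42
r[10] = max(14+28, 24+14, 8+14, 42+0) = 42
One optimal cutting: pieces 3 + 3 + 3 with 1 meter of scrap → €42.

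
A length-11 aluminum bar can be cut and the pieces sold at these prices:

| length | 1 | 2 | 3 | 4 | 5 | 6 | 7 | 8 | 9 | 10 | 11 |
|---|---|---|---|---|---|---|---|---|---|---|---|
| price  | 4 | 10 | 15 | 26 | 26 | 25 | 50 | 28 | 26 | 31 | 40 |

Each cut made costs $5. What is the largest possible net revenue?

Build r[k] bottom-up: r[k] = max over allowed piece i of (p[i] + r[k−i]) − 5 per cut.
r[1] = 4
r[2] = 10
r[3] = 15
r[4] = 26
r[5] = 26
r[6] = 31  (first piece 2, then r[4]=26)
r[7] = 50
r[8] = 49  (first piece 1, then r[7]=50)
r[9] = 55  (first piece 2, then r[7]=50)
r[10] = 60  (first piece 3, then r[7]=50)
r[11] = 71  (first piece 4, then r[7]=50)
One optimal plan: pieces 7 + 4 (1 cut) → $76 − $5 = $71.

71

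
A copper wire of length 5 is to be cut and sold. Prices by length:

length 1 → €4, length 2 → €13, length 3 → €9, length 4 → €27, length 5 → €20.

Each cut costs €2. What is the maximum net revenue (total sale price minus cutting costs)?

Consider every possible first cut. v[k] is the best of p[i]+v[k−i] over all sellable i≤k, charging 2 whenever i<k.
v[1] = 4
v[2] = max(4+4-2, 13+0) = 13
v[3] = max(4+13-2, 13+4-2, 9+0) = 15
v[4] = max(4+15-2, 13+13-2, 9+4-2, 27+0) = 27
v[5] = max(4+27-2, 13+15-2, 9+13-2, 27+4-2, 20+0) = 29
One optimal plan: pieces 4 + 1 (1 cut) → €31 − €2 = €29.

29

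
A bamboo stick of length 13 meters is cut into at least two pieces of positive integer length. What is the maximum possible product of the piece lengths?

108

Define P[k] = max over 1≤i<k of i · max(k−i, P[k−i]); the inner max lets the remainder stay uncut if that's better.
Small cases: P[2]=1, P[3]=2, P[4]=4, P[5]=6.
P[6] = 3*max(3,2) = 3*3 = 9
P[7] = 2*max(5,6) = 2*6 = 12
P[8] = 2*max(6,9) = 2*9 = 18
P[9] = 3*max(6,9) = 3*9 = 27
P[10] = 2*max(8,18) = 2*18 = 36
P[11] = 2*max(9,27) = 2*27 = 54
P[12] = 3*max(9,27) = 3*27 = 81
P[13] = 2*max(11,54) = 2*54 = 108
One optimal split: 3 + 3 + 3 + 2 + 2; product 3*3*3*2*2 = 108.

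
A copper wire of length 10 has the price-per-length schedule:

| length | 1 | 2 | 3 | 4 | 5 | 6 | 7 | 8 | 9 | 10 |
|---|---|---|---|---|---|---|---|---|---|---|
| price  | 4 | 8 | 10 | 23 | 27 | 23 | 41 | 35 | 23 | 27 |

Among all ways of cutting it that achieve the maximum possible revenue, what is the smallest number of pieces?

Let r[k] be the best obtainable value from length k. For each k, try every first piece i and keep the best of price[i] + r[k−i].
r[1] = 4
r[2] = max(4+4, 8+0) = 8
r[3] = max(4+8, 8+4, 10+0) = 12
r[4] = max(4+12, 8+8, 10+4, 23+0) = 23
r[5] = max(4+23, 8+12, 10+8, 23+4, 27+0) = 27
r[6] = max(4+27, 8+23, 10+12, 23+8, 27+4, 23+0) = 31
r[7] = max(4+31, 8+27, 10+23, …, 23+4, 41+0) = 41
r[8] = max(4+41, 8+31, 10+27, …, 41+4, 35+0) = 46
r[9] = max(4+46, 8+41, 10+31, …, 35+4, 23+0) = 50
r[10] = max(4+50, 8+46, 10+41, …, 23+4, 27+0) = 54
Maximum revenue is €54.
Now minimize piece count subject to staying optimal: for each k, pieces[k] = 1 + min over i with p[i]+r[k−i]=r[k] of pieces[k−i].
pieces[7] = 1
pieces[8] = 2
pieces[9] = 2
pieces[10] = 2

2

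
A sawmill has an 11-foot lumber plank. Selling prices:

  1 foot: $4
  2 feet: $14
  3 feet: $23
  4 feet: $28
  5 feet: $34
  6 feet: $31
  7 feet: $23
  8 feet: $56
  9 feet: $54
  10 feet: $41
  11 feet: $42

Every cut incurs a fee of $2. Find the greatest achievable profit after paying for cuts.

77

Let net[k] be the best obtainable value from length k. For each k, try every first piece i and keep the best of price[i] + net[k−i] minus the 2 cut fee when i<k.
net[1] = 4
net[2] = max(4+4-2, 14+0) = 14
net[3] = max(4+14-2, 14+4-2, 23+0) = 23
net[4] = max(4+23-2, 14+14-2, 23+4-2, 28+0) = 28
net[5] = max(4+28-2, 14+23-2, 23+14-2, 28+4-2, 34+0) = 35
net[6] = max(4+35-2, 14+28-2, 23+23-2, 28+14-2, 34+4-2, 31+0) = 44
net[7] = max(4+44-2, 14+35-2, 23+28-2, …, 31+4-2, 23+0) = 49
net[8] = max(4+49-2, 14+44-2, 23+35-2, …, 23+4-2, 56+0) = 56
net[9] = max(4+56-2, 14+49-2, 23+44-2, …, 56+4-2, 54+0) = 65
net[10] = max(4+65-2, 14+56-2, 23+49-2, …, 54+4-2, 41+0) = 70
net[11] = max(4+70-2, 14+65-2, 23+56-2, …, 41+4-2, 42+0) = 77
One optimal plan: pieces 3 + 3 + 3 + 2 (3 cuts) → $83 − $6 = $77.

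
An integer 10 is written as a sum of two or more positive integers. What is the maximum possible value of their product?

36

Let f[k] be the best product for length k (with at least one cut). For each first piece i, the rest contributes max(k−i, f[k−i]).
f[2] = 1·max(1,0) = 1·1 = 1
f[3] = 1·max(2,1) = 1·2 = 2
f[4] = 2·max(2,1) = 2·2 = 4
f[5] = 2·max(3,2) = 2·3 = 6
f[6] = 3·max(3,2) = 3·3 = 9
f[7] = 2·max(5,6) = 2·6 = 12
f[8] = 2·max(6,9) = 2·9 = 18
f[9] = 3·max(6,9) = 3·9 = 27
f[10] = 2·max(8,18) = 2·18 = 36
One optimal split: 3 + 3 + 2 + 2; product 3·3·2·2 = 36.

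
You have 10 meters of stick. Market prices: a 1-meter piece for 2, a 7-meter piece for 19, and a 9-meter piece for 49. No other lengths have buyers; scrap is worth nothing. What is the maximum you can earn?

51

Let r[k] be the best obtainable value from length k. For each k, try every first piece i and keep the best of price[i] + r[k−i].
r[1] = 2
r[2] = 4  (first piece 1, then r[1]=2)
r[3] = 6  (first piece 1, then r[2]=4)
r[4] = 8  (first piece 1, then r[3]=6)
r[5] = 10  (first piece 1, then r[4]=8)
r[6] = 12  (first piece 1, then r[5]=10)
r[7] = 19
r[8] = 21  (first piece 1, then r[7]=19)
r[9] = 49
r[10] = 51  (first piece 1, then r[9]=49)
One optimal cutting: 9 + 1 → 51.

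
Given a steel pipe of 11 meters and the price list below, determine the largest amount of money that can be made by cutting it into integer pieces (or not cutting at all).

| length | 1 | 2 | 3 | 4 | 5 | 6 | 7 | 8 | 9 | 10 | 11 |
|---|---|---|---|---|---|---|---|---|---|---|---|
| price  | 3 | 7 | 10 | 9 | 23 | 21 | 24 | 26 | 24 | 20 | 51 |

Let R[k] be the best obtainable value from length k. For each k, try every first piece i and keep the best of price[i] + R[k−i].
R[1] = 3
R[2] = 7
R[3] = 10  (first piece 1, then R[2]=7)
R[4] = 14  (first piece 2, then R[2]=7)
R[5] = 23
R[6] = 26  (first piece 1, then R[5]=23)
R[7] = 30  (first piece 2, then R[5]=23)
R[8] = 33  (first piece 1, then R[7]=30)
R[9] = 37  (first piece 2, then R[7]=30)
R[10] = 46  (first piece 5, then R[5]=23)
R[11] = 51
Best is to sell the whole 11-meter piece uncut for $51.

51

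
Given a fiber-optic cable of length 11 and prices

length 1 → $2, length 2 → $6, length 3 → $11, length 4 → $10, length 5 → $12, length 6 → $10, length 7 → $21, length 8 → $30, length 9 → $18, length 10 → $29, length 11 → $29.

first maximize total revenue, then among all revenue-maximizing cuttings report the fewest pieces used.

2

Consider every possible first cut. r[k] is the best of p[i]+r[k−i] over all sellable i≤k.
r[1] = 2
r[2] = 6
r[3] = 11
r[4] = 13  (first piece 1, then r[3]=11)
r[5] = 17  (first piece 2, then r[3]=11)
r[6] = 22  (first piece 3, then r[3]=11)
r[7] = 24  (first piece 1, then r[6]=22)
r[8] = 30
r[9] = 33  (first piece 3, then r[6]=22)
r[10] = 36  (first piece 2, then r[8]=30)
r[11] = 41  (first piece 3, then r[8]=30)
Maximum revenue is $41.
Now minimize piece count subject to staying optimal: for each k, pieces[k] = 1 + min over i with p[i]+r[k−i]=r[k] of pieces[k−i].
pieces[8] = 1
pieces[9] = 3
pieces[10] = 2
pieces[11] = 2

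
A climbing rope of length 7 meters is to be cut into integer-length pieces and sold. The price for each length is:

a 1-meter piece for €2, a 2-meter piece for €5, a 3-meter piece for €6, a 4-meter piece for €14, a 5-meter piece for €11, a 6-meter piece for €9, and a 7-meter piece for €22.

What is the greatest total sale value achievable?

22

Let R[k] be the best obtainable value from length k. For each k, try every first piece i and keep the best of price[i] + R[k−i].
R[1] = 2
R[2] = max(2+2, 5+0) = 5
R[3] = max(2+5, 5+2, 6+0) = 7
R[4] = max(2+7, 5+5, 6+2, 14+0) = 14
R[5] = max(2+14, 5+7, 6+5, 14+2, 11+0) = 16
R[6] = max(2+16, 5+14, 6+7, 14+5, 11+2, 9+0) = 19
R[7] = max(2+19, 5+16, 6+14, …, 9+2, 22+0) = 22
Best is to sell the whole 7-meter piece uncut for €22.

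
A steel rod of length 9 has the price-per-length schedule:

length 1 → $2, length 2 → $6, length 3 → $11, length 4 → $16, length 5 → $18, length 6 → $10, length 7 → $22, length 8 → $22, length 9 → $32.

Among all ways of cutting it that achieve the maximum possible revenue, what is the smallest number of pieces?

2

Build r[k] bottom-up: r[k] = max over allowed piece i of (p[i] + r[k−i]).
r[1] = 2
r[2] = max(2+2, 6+0) = 6
r[3] = max(2+6, 6+2, 11+0) = 11
r[4] = max(2+11, 6+6, 11+2, 16+0) = 16
r[5] = max(2+16, 6+11, 11+6, 16+2, 18+0) = 18
r[6] = max(2+18, 6+16, 11+11, 16+6, 18+2, 10+0) = 22
r[7] = max(2+22, 6+18, 11+16, …, 10+2, 22+0) = 27
r[8] = max(2+27, 6+22, 11+18, …, 22+2, 22+0) = 32
r[9] = max(2+32, 6+27, 11+22, …, 22+2, 32+0) = 34
Maximum revenue is $34.
Now minimize piece count subject to staying optimal: for each k, pieces[k] = 1 + min over i with p[i]+r[k−i]=r[k] of pieces[k−i].
pieces[6] = 2
pieces[7] = 2
pieces[8] = 2
pieces[9] = 2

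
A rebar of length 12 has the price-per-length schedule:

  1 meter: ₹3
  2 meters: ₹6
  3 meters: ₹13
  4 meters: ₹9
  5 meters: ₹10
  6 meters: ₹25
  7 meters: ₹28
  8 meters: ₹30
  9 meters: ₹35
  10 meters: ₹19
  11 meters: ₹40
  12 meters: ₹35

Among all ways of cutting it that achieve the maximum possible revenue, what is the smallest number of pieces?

4

Let r[k] be the best obtainable value from length k. For each k, try every first piece i and keep the best of price[i] + r[k−i].
r[1] = 3
r[2] = max(3+3, 6+0) = 6
r[3] = max(3+6, 6+3, 13+0) = 13
r[4] = max(3+13, 6+6, 13+3, 9+0) = 16
r[5] = max(3+16, 6+13, 13+6, 9+3, 10+0) = 19
r[6] = max(3+19, 6+16, 13+13, 9+6, 10+3, 25+0) = 26
r[7] = max(3+26, 6+19, 13+16, …, 25+3, 28+0) = 29
r[8] = max(3+29, 6+26, 13+19, …, 28+3, 30+0) = 32
r[9] = max(3+32, 6+29, 13+26, …, 30+3, 35+0) = 39
r[10] = max(3+39, 6+32, 13+29, …, 35+3, 19+0) = 42
r[11] = max(3+42, 6+39, 13+32, …, 19+3, 40+0) = 45
r[12] = max(3+45, 6+42, 13+39, …, 40+3, 35+0) = 52
Maximum revenue is ₹52.
Now minimize piece count subject to staying optimal: for each k, pieces[k] = 1 + min over i with p[i]+r[k−i]=r[k] of pieces[k−i].
pieces[9] = 3
pieces[10] = 4
pieces[11] = 4
pieces[12] = 4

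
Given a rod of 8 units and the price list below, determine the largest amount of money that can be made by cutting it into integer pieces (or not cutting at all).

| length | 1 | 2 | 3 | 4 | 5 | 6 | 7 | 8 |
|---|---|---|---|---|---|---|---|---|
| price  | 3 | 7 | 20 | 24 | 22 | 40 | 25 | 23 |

48

Consider every possible first cut. v[k] is the best of p[i]+v[k−i] over all sellable i≤k.
v[1] = 3
v[2] = max(3+3, 7+0) = 7
v[3] = max(3+7, 7+3, 20+0) = 20
v[4] = max(3+20, 7+7, 20+3, 24+0) = 24
v[5] = max(3+24, 7+20, 20+7, 24+3, 22+0) = 27
v[6] = max(3+27, 7+24, 20+20, 24+7, 22+3, 40+0) = 40
v[7] = max(3+40, 7+27, 20+24, …, 40+3, 25+0) = 44
v[8] = max(3+44, 7+40, 20+27, …, 25+3, 23+0) = 48
One optimal cutting: 4 + 4 → €24 + €24 = €48.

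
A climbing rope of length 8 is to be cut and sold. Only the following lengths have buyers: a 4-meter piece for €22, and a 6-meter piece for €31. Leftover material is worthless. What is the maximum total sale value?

44

Let r[k] be the best obtainable value from length k. For each k, try every first piece i and keep the best of price[i] + r[k−i].
r[1] = 0
r[2] = 0
r[3] = 0
r[4] = 22
r[5] = 22
r[6] = max(22+0, 31+0) = 31
r[7] = max(22+0, 31+0) = 31
r[8] = max(22+22, 31+0) = 44
One optimal cutting: 4 + 4 → €44.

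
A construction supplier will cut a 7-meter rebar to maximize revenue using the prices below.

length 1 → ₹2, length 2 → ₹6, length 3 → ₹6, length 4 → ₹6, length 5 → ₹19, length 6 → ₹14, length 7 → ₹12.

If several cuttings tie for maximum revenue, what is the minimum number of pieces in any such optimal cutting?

Let r[k] be the best obtainable value from length k. For each k, try every first piece i and keep the best of price[i] + r[k−i].
r[1] = 2
r[2] = max(2+2, 6+0) = 6
r[3] = max(2+6, 6+2, 6+0) = 8
r[4] = max(2+8, 6+6, 6+2, 6+0) = 12
r[5] = max(2+12, 6+8, 6+6, 6+2, 19+0) = 19
r[6] = max(2+19, 6+12, 6+8, 6+6, 19+2, 14+0) = 21
r[7] = max(2+21, 6+19, 6+12, …, 14+2, 12+0) = 25
Maximum revenue is ₹25.
Now minimize piece count subject to staying optimal: for each k, pieces[k] = 1 + min over i with p[i]+r[k−i]=r[k] of pieces[k−i].
pieces[4] = 2
pieces[5] = 1
pieces[6] = 2
pieces[7] = 2

2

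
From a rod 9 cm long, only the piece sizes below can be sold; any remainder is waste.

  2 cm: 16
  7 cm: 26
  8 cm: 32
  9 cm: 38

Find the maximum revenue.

Consider every possible first cut. best[k] is the best of p[i]+best[k−i] over all sellable i≤k.
best[1] = 0
best[2] = 16
best[3] = 16
best[4] = 32  (first piece 2, then best[2]=16)
best[5] = 32
best[6] = 48  (first piece 2, then best[4]=32)
best[7] = max(16+32, 26+0) = 48
best[8] = max(16+48, 26+0, 32+0) = 64
best[9] = max(16+48, 26+16, 32+0, 38+0) = 64
One optimal cutting: pieces 2 + 2 + 2 + 2 with 1 cm of scrap → 64.

64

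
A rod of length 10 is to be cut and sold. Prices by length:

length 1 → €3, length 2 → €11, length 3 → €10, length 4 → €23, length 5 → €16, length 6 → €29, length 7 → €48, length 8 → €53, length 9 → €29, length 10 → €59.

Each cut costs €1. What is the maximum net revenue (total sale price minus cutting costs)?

Let r[k] be the best obtainable value from length k. For each k, try every first piece i and keep the best of price[i] + r[k−i] minus the 1 cut fee when i<k.
r[1] = 3
r[2] = max(3+3-1, 11+0) = 11
r[3] = max(3+11-1, 11+3-1, 10+0) = 13
r[4] = max(3+13-1, 11+11-1, 10+3-1, 23+0) = 23
r[5] = max(3+23-1, 11+13-1, 10+11-1, 23+3-1, 16+0) = 25
r[6] = max(3+25-1, 11+23-1, 10+13-1, 23+11-1, 16+3-1, 29+0) = 33
r[7] = max(3+33-1, 11+25-1, 10+23-1, …, 29+3-1, 48+0) = 48
r[8] = max(3+48-1, 11+33-1, 10+25-1, …, 48+3-1, 53+0) = 53
r[9] = max(3+53-1, 11+48-1, 10+33-1, …, 53+3-1, 29+0) = 58
r[10] = max(3+58-1, 11+53-1, 10+48-1, …, 29+3-1, 59+0) = 63
One optimal plan: pieces 8 + 2 (1 cut) → €64 − €1 = €63.

63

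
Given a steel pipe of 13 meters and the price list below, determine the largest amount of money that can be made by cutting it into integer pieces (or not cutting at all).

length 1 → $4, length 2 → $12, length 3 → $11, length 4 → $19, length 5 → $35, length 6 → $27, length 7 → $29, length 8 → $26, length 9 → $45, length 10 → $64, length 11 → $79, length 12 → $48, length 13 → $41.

91

Let R[k] be the best obtainable value from length k. For each k, try every first piece i and keep the best of price[i] + R[k−i].
R[1] = 4
R[2] = max(4+4, 12+0) = 12
R[3] = max(4+12, 12+4, 11+0) = 16
R[4] = max(4+16, 12+12, 11+4, 19+0) = 24
R[5] = max(4+24, 12+16, 11+12, 19+4, 35+0) = 35
R[6] = max(4+35, 12+24, 11+16, 19+12, 35+4, 27+0) = 39
R[7] = max(4+39, 12+35, 11+24, …, 27+4, 29+0) = 47
R[8] = max(4+47, 12+39, 11+35, …, 29+4, 26+0) = 51
R[9] = max(4+51, 12+47, 11+39, …, 26+4, 45+0) = 59
R[10] = max(4+59, 12+51, 11+47, …, 45+4, 64+0) = 70
R[11] = max(4+70, 12+59, 11+51, …, 64+4, 79+0) = 79
R[12] = max(4+79, 12+70, 11+59, …, 79+4, 48+0) = 83
R[13] = max(4+83, 12+79, 11+70, …, 48+4, 41+0) = 91
One optimal cutting: 11 + 2 → $79 + $12 = $91.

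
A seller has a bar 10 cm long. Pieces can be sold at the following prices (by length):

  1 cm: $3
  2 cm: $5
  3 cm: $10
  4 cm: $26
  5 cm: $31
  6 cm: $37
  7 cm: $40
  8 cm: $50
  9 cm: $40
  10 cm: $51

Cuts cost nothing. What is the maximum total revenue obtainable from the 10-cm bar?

Consider every possible first cut. r[k] is the best of p[i]+r[k−i] over all sellable i≤k.
r[1] = 3
r[2] = 6  (first piece 1, then r[1]=3)
r[3] = 10
r[4] = 26
r[5] = 31
r[6] = 37
r[7] = 40  (first piece 1, then r[6]=37)
r[8] = 52  (first piece 4, then r[4]=26)
r[9] = 57  (first piece 4, then r[5]=31)
r[10] = 63  (first piece 4, then r[6]=37)
One optimal cutting: 6 + 4 → $37 + $26 = $63.

63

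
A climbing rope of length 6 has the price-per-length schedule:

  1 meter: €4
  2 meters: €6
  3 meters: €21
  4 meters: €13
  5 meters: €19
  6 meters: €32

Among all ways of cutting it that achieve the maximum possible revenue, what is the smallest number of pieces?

2

Let r[k] be the best obtainable value from length k. For each k, try every first piece i and keep the best of price[i] + r[k−i].
r[1] = 4
r[2] = max(4+4, 6+0) = 8
r[3] = max(4+8, 6+4, 21+0) = 21
r[4] = max(4+21, 6+8, 21+4, 13+0) = 25
r[5] = max(4+25, 6+21, 21+8, 13+4, 19+0) = 29
r[6] = max(4+29, 6+25, 21+21, 13+8, 19+4, 32+0) = 42
Maximum revenue is €42.
Now minimize piece count subject to staying optimal: for each k, pieces[k] = 1 + min over i with p[i]+r[k−i]=r[k] of pieces[k−i].
pieces[3] = 1
pieces[4] = 2
pieces[5] = 3
pieces[6] = 2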